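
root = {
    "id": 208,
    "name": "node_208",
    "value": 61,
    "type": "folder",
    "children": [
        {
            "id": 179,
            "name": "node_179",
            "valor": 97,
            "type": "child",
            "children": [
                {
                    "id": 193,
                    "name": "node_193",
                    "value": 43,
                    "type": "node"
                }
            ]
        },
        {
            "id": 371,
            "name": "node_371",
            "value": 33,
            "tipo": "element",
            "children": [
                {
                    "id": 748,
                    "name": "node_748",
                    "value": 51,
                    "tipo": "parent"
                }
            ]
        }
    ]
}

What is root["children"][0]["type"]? "child"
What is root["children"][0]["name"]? "node_179"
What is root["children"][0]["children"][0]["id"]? 193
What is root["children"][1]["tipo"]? "element"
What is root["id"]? 208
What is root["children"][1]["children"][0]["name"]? "node_748"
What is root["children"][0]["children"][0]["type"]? "node"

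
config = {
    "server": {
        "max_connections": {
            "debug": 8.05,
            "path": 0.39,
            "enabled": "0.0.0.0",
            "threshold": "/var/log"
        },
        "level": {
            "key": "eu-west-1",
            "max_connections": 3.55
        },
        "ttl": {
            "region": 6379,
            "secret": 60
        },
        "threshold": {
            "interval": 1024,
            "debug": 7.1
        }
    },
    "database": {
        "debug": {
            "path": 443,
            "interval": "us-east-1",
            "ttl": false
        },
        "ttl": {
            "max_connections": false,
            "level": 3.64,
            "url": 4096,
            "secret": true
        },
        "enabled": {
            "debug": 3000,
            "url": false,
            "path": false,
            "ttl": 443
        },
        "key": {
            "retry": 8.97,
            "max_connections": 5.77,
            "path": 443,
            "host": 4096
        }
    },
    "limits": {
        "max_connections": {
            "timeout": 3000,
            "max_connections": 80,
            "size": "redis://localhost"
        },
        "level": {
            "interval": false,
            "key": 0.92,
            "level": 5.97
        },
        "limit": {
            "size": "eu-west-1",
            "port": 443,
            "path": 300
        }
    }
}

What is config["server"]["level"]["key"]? "eu-west-1"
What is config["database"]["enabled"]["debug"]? 3000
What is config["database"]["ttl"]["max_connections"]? False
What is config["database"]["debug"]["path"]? 443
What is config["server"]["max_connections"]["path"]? 0.39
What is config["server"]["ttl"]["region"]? 6379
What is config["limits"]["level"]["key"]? 0.92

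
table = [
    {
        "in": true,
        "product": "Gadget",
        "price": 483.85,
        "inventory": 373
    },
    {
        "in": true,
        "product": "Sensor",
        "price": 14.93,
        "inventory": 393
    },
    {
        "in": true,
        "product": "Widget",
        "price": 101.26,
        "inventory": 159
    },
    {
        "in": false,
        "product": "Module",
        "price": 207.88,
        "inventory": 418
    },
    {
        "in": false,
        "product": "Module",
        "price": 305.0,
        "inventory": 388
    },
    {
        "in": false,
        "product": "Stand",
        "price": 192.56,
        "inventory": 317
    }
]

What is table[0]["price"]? 483.85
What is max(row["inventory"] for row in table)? 418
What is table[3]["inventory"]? 418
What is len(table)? 6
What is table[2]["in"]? True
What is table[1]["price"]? 14.93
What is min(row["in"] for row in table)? False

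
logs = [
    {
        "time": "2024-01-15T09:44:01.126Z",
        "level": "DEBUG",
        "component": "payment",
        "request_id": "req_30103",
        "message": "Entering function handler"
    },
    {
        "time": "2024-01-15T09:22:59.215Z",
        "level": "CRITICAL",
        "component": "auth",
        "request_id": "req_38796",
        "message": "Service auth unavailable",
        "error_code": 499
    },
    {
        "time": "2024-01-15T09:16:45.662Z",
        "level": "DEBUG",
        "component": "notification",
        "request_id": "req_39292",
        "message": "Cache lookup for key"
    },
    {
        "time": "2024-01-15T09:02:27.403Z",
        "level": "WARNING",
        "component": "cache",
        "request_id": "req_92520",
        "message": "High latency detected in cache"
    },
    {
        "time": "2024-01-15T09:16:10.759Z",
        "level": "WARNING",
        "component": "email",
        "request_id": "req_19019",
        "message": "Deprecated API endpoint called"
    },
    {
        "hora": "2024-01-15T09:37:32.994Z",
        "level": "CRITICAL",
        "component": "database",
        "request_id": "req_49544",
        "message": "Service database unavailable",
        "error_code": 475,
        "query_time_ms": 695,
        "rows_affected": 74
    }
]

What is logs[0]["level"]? "DEBUG"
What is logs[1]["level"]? "CRITICAL"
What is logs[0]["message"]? "Entering function handler"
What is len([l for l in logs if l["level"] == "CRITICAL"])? 2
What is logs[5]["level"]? "CRITICAL"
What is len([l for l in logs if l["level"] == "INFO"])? 0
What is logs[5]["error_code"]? 475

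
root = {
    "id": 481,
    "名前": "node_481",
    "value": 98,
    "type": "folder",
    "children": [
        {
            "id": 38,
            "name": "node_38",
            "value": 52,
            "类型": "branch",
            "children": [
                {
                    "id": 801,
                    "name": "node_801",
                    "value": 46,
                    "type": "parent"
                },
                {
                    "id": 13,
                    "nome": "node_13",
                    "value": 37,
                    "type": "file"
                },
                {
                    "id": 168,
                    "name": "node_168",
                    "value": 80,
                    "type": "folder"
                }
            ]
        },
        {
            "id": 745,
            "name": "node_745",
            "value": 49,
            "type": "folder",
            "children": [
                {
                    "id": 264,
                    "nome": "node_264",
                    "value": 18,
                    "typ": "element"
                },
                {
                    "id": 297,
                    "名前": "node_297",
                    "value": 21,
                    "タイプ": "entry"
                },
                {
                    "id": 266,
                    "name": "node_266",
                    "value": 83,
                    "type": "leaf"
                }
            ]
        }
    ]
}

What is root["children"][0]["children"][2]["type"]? "folder"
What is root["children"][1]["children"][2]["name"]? "node_266"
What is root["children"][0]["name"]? "node_38"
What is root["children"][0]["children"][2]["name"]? "node_168"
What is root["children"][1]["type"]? "folder"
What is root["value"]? 98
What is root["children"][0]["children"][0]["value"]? 46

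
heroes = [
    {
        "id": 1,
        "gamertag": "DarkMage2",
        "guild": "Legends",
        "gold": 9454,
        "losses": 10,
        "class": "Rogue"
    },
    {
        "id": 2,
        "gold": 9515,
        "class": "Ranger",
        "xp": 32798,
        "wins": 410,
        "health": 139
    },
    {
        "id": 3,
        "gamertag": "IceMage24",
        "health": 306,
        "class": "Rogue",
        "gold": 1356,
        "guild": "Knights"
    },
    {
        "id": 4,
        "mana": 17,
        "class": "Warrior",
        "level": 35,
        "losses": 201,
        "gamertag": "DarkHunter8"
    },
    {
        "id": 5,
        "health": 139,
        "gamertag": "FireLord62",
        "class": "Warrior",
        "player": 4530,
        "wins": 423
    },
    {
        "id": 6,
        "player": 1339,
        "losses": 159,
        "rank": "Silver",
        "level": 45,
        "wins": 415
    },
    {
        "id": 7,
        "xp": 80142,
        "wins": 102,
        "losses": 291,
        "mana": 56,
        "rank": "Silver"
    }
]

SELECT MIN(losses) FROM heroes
10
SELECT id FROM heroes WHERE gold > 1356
[1, 2]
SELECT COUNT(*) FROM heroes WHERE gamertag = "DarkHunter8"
1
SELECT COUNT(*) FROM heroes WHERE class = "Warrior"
2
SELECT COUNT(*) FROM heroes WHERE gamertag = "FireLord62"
1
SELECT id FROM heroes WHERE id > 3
[4, 5, 6, 7]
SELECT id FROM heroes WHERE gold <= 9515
[1, 2, 3]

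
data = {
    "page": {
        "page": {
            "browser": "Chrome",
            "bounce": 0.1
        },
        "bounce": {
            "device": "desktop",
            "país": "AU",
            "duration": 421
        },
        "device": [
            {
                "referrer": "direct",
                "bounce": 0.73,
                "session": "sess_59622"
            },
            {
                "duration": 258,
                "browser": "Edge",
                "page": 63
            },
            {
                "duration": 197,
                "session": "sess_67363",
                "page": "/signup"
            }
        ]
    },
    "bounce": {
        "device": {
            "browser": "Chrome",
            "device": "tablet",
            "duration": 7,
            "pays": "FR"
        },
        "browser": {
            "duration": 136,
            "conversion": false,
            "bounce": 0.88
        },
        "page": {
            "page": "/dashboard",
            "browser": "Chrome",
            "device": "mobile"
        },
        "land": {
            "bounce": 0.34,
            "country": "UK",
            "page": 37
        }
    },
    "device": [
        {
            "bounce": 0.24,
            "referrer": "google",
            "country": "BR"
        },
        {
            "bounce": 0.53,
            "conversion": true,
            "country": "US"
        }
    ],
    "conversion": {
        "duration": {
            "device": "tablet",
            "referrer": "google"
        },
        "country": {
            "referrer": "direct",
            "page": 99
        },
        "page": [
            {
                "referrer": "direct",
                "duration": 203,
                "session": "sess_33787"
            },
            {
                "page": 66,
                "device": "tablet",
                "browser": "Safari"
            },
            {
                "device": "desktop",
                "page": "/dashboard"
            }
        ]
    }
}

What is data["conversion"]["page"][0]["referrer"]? "direct"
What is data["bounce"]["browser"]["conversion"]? False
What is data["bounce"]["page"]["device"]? "mobile"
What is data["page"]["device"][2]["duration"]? 197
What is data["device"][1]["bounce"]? 0.53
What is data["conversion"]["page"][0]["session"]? "sess_33787"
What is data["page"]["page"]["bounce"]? 0.1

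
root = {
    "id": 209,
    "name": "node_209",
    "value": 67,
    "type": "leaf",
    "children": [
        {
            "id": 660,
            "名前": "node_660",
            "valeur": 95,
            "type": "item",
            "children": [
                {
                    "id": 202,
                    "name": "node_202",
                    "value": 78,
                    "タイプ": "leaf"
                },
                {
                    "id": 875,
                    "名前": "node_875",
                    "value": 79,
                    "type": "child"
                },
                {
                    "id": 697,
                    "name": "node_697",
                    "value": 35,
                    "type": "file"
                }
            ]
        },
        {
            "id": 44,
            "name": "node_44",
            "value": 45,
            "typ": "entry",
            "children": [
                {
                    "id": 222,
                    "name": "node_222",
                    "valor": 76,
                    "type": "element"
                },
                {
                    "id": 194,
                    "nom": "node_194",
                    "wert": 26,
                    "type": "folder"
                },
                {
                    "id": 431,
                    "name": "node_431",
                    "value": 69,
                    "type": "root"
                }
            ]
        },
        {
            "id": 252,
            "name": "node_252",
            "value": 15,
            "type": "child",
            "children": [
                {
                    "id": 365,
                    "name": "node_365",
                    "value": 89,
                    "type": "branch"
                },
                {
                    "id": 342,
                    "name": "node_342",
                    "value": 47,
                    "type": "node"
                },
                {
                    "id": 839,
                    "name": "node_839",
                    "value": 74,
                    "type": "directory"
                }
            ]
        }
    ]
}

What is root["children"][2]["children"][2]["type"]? "directory"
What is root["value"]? 67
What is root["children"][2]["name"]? "node_252"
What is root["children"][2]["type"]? "child"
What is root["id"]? 209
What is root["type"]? "leaf"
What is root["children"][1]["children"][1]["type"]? "folder"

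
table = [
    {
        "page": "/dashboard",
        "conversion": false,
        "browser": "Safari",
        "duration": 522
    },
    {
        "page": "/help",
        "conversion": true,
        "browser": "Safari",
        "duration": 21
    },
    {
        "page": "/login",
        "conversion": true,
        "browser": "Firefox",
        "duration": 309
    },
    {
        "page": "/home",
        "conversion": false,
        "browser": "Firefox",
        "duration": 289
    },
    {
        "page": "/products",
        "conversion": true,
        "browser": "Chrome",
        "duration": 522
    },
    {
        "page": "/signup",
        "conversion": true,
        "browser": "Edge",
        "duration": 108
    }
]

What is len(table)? 6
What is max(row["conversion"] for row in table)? True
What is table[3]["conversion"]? False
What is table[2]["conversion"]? True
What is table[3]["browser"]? "Firefox"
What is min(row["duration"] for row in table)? 21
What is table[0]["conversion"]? False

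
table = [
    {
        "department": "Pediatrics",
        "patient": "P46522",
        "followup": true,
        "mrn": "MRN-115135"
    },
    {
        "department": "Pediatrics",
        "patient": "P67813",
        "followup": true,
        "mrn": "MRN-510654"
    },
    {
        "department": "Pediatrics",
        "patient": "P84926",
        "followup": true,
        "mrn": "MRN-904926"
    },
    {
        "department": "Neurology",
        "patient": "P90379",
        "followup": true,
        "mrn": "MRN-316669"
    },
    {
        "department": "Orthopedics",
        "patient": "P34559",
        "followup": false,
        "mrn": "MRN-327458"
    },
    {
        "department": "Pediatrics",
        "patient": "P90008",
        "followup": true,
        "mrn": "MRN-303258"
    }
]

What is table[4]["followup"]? False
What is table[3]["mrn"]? "MRN-316669"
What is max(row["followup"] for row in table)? True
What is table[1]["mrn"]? "MRN-510654"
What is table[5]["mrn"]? "MRN-303258"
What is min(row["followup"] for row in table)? False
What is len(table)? 6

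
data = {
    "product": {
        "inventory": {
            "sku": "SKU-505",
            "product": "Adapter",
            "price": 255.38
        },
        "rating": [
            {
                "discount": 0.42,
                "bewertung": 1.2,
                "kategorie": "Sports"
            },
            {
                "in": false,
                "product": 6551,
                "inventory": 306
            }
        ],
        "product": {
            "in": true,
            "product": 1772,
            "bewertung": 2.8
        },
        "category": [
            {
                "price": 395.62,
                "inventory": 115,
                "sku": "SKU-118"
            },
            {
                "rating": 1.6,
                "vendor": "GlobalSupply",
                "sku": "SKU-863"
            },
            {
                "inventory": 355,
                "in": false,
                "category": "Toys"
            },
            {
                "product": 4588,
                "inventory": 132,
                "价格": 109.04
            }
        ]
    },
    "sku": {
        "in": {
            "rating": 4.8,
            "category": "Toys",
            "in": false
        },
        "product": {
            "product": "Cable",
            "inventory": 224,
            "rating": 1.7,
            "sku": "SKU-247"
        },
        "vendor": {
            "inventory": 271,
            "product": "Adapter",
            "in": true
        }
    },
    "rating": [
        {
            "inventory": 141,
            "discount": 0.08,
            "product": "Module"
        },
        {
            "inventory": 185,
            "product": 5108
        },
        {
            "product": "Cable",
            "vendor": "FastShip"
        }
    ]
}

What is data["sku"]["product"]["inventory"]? 224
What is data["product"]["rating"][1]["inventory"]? 306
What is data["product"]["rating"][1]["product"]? 6551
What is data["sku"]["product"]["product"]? "Cable"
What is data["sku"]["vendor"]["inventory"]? 271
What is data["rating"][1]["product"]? 5108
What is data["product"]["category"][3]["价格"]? 109.04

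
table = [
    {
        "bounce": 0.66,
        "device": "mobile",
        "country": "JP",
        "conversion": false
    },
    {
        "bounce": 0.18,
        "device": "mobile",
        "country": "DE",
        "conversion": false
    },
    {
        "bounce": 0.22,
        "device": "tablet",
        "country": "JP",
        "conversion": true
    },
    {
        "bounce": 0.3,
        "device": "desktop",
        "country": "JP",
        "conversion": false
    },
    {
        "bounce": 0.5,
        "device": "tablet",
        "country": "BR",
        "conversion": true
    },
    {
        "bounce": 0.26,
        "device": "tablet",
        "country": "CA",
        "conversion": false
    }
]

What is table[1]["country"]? "DE"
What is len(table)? 6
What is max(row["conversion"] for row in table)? True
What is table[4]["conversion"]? True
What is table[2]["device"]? "tablet"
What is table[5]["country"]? "CA"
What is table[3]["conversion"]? False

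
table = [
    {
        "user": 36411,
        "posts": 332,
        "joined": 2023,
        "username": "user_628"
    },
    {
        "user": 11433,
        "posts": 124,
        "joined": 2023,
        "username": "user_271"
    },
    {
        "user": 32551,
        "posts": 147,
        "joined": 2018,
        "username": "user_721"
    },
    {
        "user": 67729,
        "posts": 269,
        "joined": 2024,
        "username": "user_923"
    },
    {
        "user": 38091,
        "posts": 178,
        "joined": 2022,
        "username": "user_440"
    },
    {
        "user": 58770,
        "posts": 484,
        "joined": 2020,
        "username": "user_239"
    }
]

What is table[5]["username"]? "user_239"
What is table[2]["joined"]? 2018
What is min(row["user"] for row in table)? 11433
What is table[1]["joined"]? 2023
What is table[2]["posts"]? 147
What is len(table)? 6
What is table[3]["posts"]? 269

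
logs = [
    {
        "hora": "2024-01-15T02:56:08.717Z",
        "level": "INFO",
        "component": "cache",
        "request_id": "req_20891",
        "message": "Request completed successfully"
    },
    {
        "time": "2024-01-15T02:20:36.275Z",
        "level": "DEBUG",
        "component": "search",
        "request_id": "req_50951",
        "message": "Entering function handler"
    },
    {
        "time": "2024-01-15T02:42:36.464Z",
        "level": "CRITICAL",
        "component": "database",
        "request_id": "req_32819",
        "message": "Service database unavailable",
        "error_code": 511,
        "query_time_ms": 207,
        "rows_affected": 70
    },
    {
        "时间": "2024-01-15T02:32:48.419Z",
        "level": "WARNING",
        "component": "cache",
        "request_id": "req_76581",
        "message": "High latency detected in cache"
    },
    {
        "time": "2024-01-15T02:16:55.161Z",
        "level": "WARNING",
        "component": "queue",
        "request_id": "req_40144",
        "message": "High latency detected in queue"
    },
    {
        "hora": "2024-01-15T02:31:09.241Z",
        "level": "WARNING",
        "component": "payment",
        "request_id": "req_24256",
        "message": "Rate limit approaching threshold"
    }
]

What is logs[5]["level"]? "WARNING"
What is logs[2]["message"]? "Service database unavailable"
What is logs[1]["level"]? "DEBUG"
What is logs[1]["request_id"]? "req_50951"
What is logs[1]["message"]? "Entering function handler"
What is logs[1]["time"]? "2024-01-15T02:20:36.275Z"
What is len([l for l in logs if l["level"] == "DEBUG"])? 1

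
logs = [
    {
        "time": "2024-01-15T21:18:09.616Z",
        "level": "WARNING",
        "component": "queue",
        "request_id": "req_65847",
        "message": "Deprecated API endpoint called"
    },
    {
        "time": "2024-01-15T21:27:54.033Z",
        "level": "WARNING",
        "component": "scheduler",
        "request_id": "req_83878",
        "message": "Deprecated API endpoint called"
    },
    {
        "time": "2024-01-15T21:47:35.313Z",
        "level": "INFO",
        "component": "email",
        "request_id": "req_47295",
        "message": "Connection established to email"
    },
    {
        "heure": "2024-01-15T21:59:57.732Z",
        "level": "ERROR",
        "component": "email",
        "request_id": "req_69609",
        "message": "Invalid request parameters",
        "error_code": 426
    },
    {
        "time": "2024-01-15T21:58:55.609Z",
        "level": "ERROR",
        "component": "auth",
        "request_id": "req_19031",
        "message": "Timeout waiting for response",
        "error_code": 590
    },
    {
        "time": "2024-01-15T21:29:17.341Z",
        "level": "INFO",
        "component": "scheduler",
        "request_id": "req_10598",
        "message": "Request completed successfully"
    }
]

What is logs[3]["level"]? "ERROR"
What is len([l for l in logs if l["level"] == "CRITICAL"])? 0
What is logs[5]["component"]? "scheduler"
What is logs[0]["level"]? "WARNING"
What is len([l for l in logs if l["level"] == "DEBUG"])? 0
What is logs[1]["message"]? "Deprecated API endpoint called"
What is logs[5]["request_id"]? "req_10598"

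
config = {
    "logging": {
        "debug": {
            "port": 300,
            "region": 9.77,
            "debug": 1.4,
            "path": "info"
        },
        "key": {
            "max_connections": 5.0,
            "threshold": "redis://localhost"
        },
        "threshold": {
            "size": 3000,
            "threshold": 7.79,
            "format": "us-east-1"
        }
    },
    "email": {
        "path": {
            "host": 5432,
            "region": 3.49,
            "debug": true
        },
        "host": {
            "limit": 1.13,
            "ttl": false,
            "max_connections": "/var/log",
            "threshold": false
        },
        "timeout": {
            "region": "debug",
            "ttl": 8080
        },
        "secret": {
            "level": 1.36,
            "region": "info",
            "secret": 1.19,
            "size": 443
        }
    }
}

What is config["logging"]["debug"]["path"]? "info"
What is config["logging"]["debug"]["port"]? 300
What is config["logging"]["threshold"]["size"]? 3000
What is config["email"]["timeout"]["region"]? "debug"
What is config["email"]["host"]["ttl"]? False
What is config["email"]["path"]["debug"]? True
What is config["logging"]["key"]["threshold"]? "redis://localhost"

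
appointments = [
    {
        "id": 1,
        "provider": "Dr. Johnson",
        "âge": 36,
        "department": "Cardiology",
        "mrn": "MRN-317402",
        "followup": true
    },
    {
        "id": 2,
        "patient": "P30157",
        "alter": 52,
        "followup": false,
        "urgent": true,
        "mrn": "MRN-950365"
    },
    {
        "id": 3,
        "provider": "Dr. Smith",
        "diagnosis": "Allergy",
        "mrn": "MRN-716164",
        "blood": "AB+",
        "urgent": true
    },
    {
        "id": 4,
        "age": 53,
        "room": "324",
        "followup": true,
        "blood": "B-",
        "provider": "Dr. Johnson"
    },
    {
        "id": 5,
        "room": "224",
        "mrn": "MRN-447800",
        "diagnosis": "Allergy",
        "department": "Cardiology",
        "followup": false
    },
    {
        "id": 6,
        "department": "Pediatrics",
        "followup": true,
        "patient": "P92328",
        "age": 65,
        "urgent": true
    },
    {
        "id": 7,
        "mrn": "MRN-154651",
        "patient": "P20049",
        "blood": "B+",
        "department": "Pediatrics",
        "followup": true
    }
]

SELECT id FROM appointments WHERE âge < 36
[]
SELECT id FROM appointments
[1, 2, 3, 4, 5, 6, 7]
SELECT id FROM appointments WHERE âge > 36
[]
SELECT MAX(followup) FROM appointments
True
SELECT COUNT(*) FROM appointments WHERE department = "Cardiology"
2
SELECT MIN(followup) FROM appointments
False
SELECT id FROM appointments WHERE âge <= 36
[1]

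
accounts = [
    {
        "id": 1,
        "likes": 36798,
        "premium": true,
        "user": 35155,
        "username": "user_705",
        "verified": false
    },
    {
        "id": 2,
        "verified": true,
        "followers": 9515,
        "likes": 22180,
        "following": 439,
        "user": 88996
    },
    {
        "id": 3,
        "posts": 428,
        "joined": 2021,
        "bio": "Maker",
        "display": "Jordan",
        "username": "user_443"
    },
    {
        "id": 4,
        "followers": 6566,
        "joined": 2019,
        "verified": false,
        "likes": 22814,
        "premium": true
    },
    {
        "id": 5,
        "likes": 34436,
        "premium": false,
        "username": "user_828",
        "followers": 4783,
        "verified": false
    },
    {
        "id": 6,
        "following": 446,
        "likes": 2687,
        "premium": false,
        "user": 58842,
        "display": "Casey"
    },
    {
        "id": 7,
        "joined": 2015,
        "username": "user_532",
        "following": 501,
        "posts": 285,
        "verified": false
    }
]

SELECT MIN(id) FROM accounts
1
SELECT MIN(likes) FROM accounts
2687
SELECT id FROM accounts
[1, 2, 3, 4, 5, 6, 7]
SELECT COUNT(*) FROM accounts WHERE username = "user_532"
1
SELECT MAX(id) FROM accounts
7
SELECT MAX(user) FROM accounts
88996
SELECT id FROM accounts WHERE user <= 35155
[1]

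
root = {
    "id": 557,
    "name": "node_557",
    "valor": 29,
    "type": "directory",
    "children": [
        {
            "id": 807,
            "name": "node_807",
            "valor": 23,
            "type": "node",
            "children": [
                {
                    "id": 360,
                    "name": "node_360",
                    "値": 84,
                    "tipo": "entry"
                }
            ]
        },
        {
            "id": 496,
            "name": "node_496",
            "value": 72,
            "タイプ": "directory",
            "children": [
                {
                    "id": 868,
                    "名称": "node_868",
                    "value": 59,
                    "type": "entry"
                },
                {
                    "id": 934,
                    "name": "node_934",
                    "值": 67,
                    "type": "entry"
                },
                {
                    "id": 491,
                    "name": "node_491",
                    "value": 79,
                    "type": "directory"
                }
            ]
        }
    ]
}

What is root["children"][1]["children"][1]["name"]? "node_934"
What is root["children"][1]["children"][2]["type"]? "directory"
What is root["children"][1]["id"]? 496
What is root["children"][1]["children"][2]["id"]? 491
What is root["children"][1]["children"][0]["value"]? 59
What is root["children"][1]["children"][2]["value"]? 79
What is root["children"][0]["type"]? "node"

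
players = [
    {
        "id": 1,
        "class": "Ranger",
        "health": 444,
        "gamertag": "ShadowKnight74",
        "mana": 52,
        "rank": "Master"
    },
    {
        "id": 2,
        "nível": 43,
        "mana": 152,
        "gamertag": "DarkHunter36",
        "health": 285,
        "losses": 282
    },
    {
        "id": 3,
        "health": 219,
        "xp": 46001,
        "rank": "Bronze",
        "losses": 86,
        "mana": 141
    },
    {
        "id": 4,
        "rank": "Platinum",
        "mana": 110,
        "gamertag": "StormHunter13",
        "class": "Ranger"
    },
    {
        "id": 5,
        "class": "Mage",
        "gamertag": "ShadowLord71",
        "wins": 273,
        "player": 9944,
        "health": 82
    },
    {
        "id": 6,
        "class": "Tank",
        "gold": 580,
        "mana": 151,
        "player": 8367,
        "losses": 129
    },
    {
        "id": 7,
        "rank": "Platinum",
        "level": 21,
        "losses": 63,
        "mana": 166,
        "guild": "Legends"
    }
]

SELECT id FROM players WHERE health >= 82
[1, 2, 3, 5]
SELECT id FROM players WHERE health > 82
[1, 2, 3]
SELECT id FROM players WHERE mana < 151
[1, 3, 4]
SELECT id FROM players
[1, 2, 3, 4, 5, 6, 7]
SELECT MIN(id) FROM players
1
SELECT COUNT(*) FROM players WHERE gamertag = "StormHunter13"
1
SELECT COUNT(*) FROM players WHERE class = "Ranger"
2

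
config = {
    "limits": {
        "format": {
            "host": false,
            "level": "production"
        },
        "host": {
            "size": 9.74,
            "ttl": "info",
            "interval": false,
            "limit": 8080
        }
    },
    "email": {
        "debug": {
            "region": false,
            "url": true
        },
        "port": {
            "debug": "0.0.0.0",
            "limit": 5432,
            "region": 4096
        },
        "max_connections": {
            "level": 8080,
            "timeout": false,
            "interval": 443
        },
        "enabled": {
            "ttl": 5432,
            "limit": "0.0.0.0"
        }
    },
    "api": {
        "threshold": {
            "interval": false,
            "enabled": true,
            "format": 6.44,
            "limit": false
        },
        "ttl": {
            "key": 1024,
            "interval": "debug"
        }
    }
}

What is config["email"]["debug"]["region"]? False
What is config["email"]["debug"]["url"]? True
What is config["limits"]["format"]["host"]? False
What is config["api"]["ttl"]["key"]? 1024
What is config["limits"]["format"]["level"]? "production"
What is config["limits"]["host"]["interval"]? False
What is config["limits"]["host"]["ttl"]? "info"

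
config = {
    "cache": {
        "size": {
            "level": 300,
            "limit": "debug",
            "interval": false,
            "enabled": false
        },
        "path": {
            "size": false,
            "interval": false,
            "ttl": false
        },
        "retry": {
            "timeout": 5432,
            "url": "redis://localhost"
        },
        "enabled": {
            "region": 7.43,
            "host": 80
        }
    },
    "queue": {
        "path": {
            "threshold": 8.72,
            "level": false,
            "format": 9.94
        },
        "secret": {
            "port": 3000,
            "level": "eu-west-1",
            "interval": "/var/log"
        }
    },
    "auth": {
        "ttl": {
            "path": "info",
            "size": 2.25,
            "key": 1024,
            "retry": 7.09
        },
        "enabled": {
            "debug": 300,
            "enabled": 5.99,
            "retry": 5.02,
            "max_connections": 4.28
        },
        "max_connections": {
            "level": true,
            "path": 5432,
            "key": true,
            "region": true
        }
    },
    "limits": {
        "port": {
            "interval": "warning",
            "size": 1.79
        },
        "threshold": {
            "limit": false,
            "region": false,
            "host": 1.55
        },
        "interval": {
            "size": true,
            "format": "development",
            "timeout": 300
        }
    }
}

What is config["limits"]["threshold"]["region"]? False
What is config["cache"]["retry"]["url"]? "redis://localhost"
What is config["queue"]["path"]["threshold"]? 8.72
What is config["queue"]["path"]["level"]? False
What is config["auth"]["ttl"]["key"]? 1024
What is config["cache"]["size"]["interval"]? False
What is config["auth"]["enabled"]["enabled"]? 5.99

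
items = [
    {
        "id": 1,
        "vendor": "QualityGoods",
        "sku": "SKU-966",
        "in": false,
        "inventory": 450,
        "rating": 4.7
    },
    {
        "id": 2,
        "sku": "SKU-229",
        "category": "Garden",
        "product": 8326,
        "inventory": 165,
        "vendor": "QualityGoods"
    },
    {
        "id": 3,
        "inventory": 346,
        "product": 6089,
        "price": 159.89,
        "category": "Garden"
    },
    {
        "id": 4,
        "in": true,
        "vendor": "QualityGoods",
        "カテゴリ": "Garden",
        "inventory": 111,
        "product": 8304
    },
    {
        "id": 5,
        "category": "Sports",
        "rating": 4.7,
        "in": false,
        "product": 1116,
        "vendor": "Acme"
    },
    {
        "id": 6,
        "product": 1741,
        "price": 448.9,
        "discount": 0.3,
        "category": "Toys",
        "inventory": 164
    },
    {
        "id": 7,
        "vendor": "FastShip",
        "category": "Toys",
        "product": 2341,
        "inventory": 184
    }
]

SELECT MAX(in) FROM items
True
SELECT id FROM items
[1, 2, 3, 4, 5, 6, 7]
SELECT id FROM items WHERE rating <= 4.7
[1, 5]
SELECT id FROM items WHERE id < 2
[1]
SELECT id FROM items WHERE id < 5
[1, 2, 3, 4]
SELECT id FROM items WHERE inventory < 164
[4]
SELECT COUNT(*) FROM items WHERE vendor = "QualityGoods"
3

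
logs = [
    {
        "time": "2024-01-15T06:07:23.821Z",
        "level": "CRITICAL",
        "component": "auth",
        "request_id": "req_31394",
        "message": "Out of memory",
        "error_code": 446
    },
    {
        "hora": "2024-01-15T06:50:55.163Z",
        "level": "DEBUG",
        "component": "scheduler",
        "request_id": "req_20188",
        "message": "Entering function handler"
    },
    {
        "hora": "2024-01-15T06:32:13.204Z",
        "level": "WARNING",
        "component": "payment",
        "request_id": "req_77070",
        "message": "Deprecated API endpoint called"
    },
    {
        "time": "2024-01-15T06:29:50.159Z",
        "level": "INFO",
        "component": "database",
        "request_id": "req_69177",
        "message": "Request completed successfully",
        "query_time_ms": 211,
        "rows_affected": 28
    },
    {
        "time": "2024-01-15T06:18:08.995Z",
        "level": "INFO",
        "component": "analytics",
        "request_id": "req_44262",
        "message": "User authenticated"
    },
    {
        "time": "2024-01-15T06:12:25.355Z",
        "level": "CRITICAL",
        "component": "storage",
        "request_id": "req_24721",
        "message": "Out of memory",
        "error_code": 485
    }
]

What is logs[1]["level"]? "DEBUG"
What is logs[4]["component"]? "analytics"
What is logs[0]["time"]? "2024-01-15T06:07:23.821Z"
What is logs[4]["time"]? "2024-01-15T06:18:08.995Z"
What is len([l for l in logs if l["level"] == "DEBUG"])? 1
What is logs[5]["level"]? "CRITICAL"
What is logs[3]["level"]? "INFO"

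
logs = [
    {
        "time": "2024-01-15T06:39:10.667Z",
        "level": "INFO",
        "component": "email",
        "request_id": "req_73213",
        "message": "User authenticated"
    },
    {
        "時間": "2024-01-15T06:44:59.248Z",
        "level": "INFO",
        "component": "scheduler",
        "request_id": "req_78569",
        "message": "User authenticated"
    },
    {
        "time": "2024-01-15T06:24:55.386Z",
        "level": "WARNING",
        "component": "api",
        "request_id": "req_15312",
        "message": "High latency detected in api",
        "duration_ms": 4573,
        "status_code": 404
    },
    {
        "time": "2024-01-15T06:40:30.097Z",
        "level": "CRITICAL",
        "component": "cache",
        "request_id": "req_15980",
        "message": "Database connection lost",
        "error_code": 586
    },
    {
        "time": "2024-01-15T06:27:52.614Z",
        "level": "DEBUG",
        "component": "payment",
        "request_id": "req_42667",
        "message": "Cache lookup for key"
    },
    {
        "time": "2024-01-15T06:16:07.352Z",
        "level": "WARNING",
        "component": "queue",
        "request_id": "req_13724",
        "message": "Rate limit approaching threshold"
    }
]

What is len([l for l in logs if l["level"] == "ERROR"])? 0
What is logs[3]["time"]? "2024-01-15T06:40:30.097Z"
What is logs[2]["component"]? "api"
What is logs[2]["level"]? "WARNING"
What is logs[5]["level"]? "WARNING"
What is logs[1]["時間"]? "2024-01-15T06:44:59.248Z"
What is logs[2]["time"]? "2024-01-15T06:24:55.386Z"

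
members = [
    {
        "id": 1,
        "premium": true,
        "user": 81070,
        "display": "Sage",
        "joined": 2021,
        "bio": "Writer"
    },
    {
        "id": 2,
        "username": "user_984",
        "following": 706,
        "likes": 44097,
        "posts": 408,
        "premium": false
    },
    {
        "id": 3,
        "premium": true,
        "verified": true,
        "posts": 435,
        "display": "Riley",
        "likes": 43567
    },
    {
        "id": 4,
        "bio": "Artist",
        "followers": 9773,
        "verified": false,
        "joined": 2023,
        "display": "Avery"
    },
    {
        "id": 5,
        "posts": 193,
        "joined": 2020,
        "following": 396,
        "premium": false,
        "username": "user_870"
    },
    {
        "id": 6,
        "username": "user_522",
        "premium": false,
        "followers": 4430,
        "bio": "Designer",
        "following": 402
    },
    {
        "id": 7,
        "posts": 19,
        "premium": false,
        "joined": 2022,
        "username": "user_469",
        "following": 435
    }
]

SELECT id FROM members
[1, 2, 3, 4, 5, 6, 7]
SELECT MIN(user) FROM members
81070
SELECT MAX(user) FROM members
81070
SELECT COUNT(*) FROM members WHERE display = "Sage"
1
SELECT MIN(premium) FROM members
False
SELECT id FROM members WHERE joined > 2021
[4, 7]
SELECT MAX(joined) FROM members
2023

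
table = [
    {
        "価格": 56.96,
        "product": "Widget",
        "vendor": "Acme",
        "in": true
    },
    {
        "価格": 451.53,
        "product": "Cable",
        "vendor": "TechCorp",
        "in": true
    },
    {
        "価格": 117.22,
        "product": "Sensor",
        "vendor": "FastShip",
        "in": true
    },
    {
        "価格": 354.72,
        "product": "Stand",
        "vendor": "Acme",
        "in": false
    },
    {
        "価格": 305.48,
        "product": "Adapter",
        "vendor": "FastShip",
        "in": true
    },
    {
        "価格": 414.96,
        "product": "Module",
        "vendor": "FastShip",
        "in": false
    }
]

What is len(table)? 6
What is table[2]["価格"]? 117.22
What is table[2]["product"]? "Sensor"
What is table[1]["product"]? "Cable"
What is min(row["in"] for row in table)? False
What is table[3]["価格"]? 354.72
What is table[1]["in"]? True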